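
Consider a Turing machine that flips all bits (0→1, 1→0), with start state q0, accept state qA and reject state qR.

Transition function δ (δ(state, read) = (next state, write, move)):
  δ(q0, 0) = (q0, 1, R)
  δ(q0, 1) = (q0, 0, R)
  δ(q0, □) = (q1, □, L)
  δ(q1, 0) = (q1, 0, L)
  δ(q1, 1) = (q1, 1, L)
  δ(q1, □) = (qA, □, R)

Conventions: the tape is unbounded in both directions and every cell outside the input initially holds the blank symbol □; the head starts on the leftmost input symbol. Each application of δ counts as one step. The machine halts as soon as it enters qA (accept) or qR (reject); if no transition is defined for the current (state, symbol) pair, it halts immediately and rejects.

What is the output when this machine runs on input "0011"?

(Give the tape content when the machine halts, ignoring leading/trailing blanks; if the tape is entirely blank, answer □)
Step 0: [q0]0011 (head at position 0)
Step 1: δ(q0, 0) = (q0, 1, R)  ⊢  1[q0]011 (head at position 1)
Step 2: δ(q0, 0) = (q0, 1, R)  ⊢  11[q0]11 (head at position 2)
Step 3: δ(q0, 1) = (q0, 0, R)  ⊢  110[q0]1 (head at position 3)
Step 4: δ(q0, 1) = (q0, 0, R)  ⊢  1100[q0]□ (head at position 4)
Step 5: δ(q0, □) = (q1, □, L)  ⊢  110[q1]0□ (head at position 3)
Step 6: δ(q1, 0) = (q1, 0, L)  ⊢  11[q1]00□ (head at position 2)
Step 7: δ(q1, 0) = (q1, 0, L)  ⊢  1[q1]100□ (head at position 1)
Step 8: δ(q1, 1) = (q1, 1, L)  ⊢  [q1]1100□ (head at position 0)
Step 9: δ(q1, 1) = (q1, 1, L)  ⊢  [q1]□1100□ (head at position -1)
Step 10: δ(q1, □) = (qA, □, R)  ⊢  □[qA]1100□ (head at position 0)
The machine is in qA, so it halts and accepts.
Tape content when halted (ignoring surrounding blanks): 1100

Final answer: Output: 1100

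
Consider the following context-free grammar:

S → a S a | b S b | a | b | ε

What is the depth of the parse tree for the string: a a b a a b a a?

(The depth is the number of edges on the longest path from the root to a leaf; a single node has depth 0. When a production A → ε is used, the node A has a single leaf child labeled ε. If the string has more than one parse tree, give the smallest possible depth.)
The string has even length 8, so its (unique) parse tree peels off matching outer symbols: S → a S a, S → a S a, S → b S b, S → a S a, and finally S → ε for the empty middle.
The S nodes are at depths 0..4; the ε leaf under the innermost S is at depth 5 (terminal leaves are at depths 1..4).
Depth = 5.

Final answer: 5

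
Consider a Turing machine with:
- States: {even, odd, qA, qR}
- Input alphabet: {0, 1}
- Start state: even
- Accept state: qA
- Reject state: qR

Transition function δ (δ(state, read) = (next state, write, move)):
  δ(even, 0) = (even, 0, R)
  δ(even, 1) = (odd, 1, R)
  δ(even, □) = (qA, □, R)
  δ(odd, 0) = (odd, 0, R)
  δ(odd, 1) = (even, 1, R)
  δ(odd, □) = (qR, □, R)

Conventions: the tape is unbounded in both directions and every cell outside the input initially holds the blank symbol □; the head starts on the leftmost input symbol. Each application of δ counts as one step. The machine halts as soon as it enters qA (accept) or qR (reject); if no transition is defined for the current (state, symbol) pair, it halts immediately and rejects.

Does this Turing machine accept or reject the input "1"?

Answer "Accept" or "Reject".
Step 0: [even]1 (head at position 0)
Step 1: δ(even, 1) = (odd, 1, R)  ⊢  1[odd]□ (head at position 1)
Step 2: δ(odd, □) = (qR, □, R)  ⊢  1□[qR]□ (head at position 2)
The machine is in qR, so it halts and rejects.

Final answer: Reject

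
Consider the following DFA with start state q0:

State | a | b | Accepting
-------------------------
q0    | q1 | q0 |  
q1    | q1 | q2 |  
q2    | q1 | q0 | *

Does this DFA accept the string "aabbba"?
Start in q0.
Read 'a': q0 → q1
Read 'a': q1 → q1
Read 'b': q1 → q2
Read 'b': q2 → q0
Read 'b': q0 → q0
Read 'a': q0 → q1
Final state q1 is not accepting, so the string is rejected.

Final answer: No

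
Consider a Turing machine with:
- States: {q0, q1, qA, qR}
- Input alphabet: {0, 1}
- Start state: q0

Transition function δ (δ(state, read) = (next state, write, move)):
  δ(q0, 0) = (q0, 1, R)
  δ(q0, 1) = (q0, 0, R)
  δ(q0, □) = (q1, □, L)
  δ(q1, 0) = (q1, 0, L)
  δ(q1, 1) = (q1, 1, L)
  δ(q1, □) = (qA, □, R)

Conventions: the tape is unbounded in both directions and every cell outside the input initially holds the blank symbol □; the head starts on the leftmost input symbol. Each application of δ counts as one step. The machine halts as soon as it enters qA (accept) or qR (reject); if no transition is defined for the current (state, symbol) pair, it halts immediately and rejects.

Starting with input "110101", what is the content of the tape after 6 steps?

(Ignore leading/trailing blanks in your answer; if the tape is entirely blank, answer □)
Step 0: [q0]110101 (head at position 0)
Step 1: δ(q0, 1) = (q0, 0, R)  ⊢  0[q0]10101 (head at position 1)
Step 2: δ(q0, 1) = (q0, 0, R)  ⊢  00[q0]0101 (head at position 2)
Step 3: δ(q0, 0) = (q0, 1, R)  ⊢  001[q0]101 (head at position 3)
Step 4: δ(q0, 1) = (q0, 0, R)  ⊢  0010[q0]01 (head at position 4)
Step 5: δ(q0, 0) = (q0, 1, R)  ⊢  00101[q0]1 (head at position 5)
Step 6: δ(q0, 1) = (q0, 0, R)  ⊢  001010[q0]□ (head at position 6)
Tape after 6 steps (ignoring surrounding blanks): 001010

Final answer: Tape: 001010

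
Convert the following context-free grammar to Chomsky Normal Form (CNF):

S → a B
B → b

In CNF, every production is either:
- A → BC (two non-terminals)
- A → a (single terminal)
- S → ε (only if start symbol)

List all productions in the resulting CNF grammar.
The grammar has no ε-productions or unit productions to eliminate.
S → a B has terminal a in a right-hand side of length ≥ 2: introduce T_a → a and use T_a in place of a.
B → b is already in CNF (single terminal) – keep it.
S → a B becomes S → T_a B.
Resulting CNF grammar (3 productions): T_a → a; B → b; S → T_a B

Final answer: T_a → a; B → b; S → T_a B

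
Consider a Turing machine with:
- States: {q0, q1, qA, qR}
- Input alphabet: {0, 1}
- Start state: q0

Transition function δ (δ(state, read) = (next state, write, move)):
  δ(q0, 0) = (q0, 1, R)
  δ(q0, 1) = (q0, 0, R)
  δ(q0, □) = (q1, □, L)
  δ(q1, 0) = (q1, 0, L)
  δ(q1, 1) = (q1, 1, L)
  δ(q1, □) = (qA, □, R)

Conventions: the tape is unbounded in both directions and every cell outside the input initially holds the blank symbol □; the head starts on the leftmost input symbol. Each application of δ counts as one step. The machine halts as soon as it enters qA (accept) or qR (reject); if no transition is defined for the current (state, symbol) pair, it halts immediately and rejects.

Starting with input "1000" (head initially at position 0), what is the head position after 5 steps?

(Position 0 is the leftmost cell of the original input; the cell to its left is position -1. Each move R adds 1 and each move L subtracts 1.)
Step 0: [q0]1000 (head at position 0)
Step 1: δ(q0, 1) = (q0, 0, R)  ⊢  0[q0]000 (head at position 1)
Step 2: δ(q0, 0) = (q0, 1, R)  ⊢  01[q0]00 (head at position 2)
Step 3: δ(q0, 0) = (q0, 1, R)  ⊢  011[q0]0 (head at position 3)
Step 4: δ(q0, 0) = (q0, 1, R)  ⊢  0111[q0]□ (head at position 4)
Step 5: δ(q0, □) = (q1, □, L)  ⊢  011[q1]1□ (head at position 3)
Head position after 5 steps: 3

Final answer: Position 3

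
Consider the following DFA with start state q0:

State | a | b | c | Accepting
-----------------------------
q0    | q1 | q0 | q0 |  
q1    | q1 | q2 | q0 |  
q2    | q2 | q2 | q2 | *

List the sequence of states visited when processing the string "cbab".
q0 → q0 → q0 → q1 → q2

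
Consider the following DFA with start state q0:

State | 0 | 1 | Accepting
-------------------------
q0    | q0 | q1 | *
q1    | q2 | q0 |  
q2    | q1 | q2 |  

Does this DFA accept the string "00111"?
Start in q0.
Read '0': q0 → q0
Read '0': q0 → q0
Read '1': q0 → q1
Read '1': q1 → q0
Read '1': q0 → q1
Final state q1 is not accepting, so the string is rejected.

Final answer: No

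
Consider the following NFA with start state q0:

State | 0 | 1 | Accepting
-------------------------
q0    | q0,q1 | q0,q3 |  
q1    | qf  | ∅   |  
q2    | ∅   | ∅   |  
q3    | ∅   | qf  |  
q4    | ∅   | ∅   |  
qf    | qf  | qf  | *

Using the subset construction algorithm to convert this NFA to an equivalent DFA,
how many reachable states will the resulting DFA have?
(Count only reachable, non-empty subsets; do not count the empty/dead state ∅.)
Start subset: {q0}
{q0}: on 0 → {q0, q1}, on 1 → {q0, q3}
{q0, q1}: on 0 → {q0, q1, qf}, on 1 → {q0, q3}
{q0, q3}: on 0 → {q0, q1}, on 1 → {q0, q3, qf}
{q0, q1, qf}: on 0 → {q0, q1, qf}, on 1 → {q0, q3, qf}
{q0, q3, qf}: on 0 → {q0, q1, qf}, on 1 → {q0, q3, qf}
Reachable non-empty subsets: {q0}, {q0, q1}, {q0, q3}, {q0, q1, qf}, {q0, q3, qf} — 5 in total.

Final answer: 5 states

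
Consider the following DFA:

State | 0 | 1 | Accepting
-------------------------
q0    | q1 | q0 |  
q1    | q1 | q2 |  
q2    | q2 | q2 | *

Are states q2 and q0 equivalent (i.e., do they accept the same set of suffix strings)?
Try the suffix ε (the empty string).
From q2: q2 — accepting.
From q0: q0 — not accepting.
The two states disagree on this suffix, so they are not equivalent.

Final answer: No. Distinguishing string: ε (the empty string) - accepted from q2 but not from q0.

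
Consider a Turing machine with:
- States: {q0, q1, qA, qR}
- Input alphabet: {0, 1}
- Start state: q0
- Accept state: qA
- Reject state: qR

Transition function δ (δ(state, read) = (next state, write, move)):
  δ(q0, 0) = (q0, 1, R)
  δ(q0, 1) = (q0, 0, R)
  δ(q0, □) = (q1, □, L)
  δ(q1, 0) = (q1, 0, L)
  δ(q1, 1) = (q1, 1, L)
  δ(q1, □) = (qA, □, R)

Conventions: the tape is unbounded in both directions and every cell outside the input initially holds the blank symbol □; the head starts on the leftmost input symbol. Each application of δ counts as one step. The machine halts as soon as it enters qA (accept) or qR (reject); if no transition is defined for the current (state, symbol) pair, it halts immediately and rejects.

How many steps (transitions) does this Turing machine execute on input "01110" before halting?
Step 0: [q0]01110 (head at position 0)
Step 1: δ(q0, 0) = (q0, 1, R)  ⊢  1[q0]1110 (head at position 1)
Step 2: δ(q0, 1) = (q0, 0, R)  ⊢  10[q0]110 (head at position 2)
Step 3: δ(q0, 1) = (q0, 0, R)  ⊢  100[q0]10 (head at position 3)
Step 4: δ(q0, 1) = (q0, 0, R)  ⊢  1000[q0]0 (head at position 4)
Step 5: δ(q0, 0) = (q0, 1, R)  ⊢  10001[q0]□ (head at position 5)
Step 6: δ(q0, □) = (q1, □, L)  ⊢  1000[q1]1□ (head at position 4)
Step 7: δ(q1, 1) = (q1, 1, L)  ⊢  100[q1]01□ (head at position 3)
Step 8: δ(q1, 0) = (q1, 0, L)  ⊢  10[q1]001□ (head at position 2)
Step 9: δ(q1, 0) = (q1, 0, L)  ⊢  1[q1]0001□ (head at position 1)
Step 10: δ(q1, 0) = (q1, 0, L)  ⊢  [q1]10001□ (head at position 0)
Step 11: δ(q1, 1) = (q1, 1, L)  ⊢  [q1]□10001□ (head at position -1)
Step 12: δ(q1, □) = (qA, □, R)  ⊢  □[qA]10001□ (head at position 0)
The machine is in qA, so it halts and accepts.
Number of transitions executed: 12.

Final answer: 12 steps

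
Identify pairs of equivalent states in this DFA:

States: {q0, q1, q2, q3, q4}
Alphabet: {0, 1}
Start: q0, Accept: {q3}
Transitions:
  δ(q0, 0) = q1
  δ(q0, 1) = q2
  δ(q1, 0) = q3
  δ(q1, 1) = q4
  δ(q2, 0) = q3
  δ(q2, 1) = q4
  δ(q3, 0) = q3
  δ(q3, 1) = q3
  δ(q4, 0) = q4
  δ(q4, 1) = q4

Using the table-filling algorithm:
Round 0 – mark pairs where exactly one state is accepting: (q0,q3), (q1,q3), (q2,q3), (q3,q4)
Round 1 – newly marked: (q0,q1) [on 0: q1 vs q3, already marked]; (q0,q2) [on 0: q1 vs q3, already marked]; (q1,q4) [on 0: q3 vs q4, already marked]; (q2,q4) [on 0: q3 vs q4, already marked]
Round 2 – newly marked: (q0,q4) [on 0: q1 vs q4, already marked]
No further pairs can be marked.
(q1, q2) unmarked: δ(q1,0)=q3, δ(q2,0)=q3; δ(q1,1)=q4, δ(q2,1)=q4 → equivalent
Equivalent pairs: (q1, q2)

Final answer: Equivalent pairs: (q1, q2)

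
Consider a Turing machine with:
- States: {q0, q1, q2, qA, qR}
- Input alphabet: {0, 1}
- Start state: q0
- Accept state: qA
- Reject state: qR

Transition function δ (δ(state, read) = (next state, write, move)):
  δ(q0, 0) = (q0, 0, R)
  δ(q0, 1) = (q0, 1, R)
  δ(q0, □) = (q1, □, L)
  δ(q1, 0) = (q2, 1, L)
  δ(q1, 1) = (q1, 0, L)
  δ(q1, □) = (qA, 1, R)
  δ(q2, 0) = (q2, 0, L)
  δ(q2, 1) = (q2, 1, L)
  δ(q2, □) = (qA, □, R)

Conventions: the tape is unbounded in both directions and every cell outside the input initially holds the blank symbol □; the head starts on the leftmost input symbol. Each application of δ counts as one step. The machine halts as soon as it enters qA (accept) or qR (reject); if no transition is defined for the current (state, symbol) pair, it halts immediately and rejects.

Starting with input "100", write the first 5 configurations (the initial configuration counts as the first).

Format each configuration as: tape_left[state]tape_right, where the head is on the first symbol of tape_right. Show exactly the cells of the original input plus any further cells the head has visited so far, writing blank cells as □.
Step 0: [q0]100 (head at position 0)
Step 1: δ(q0, 1) = (q0, 1, R)  ⊢  1[q0]00 (head at position 1)
Step 2: δ(q0, 0) = (q0, 0, R)  ⊢  10[q0]0 (head at position 2)
Step 3: δ(q0, 0) = (q0, 0, R)  ⊢  100[q0]□ (head at position 3)
Step 4: δ(q0, □) = (q1, □, L)  ⊢  10[q1]0□ (head at position 2)

Final answer: [q0]100 ⊢ 1[q0]00 ⊢ 10[q0]0 ⊢ 100[q0]□ ⊢ 10[q1]0□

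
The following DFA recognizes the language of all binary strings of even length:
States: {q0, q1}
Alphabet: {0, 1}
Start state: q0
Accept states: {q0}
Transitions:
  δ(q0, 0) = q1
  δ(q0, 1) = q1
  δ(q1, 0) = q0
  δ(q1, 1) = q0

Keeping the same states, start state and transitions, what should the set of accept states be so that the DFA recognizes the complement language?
The DFA is complete (every state has a transition on every symbol), so the complement
is recognized by the same DFA with accepting and non-accepting states swapped.
Original accept states: {q0}
Complement accept states = All states - Original accept states
= {q0, q1} - {q0}
= {q1}
Complement language: strings of ODD length

Final answer: {q1}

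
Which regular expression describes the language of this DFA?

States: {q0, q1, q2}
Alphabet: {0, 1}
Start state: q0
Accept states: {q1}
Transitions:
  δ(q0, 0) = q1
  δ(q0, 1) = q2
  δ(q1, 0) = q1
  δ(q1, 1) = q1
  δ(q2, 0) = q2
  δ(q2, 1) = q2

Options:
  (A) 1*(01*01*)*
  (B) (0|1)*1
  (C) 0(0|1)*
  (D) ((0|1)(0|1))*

Testing sample strings against the DFA:
  '011' -> accepted
  '01' -> accepted
  '000' -> accepted
  '001' -> accepted
Checking each option for a counterexample:
  (A) 1*(01*01*)*: ε is rejected by the DFA but matches the regex → eliminated
  (B) (0|1)*1: '0' is accepted by the DFA but does not match the regex → eliminated
  (C) 0(0|1)*: agrees with the DFA on all strings of length ≤ 4
  (D) ((0|1)(0|1))*: ε is rejected by the DFA but matches the regex → eliminated
Only (C) 0(0|1)* is consistent with the DFA.

Final answer: (C) 0(0|1)*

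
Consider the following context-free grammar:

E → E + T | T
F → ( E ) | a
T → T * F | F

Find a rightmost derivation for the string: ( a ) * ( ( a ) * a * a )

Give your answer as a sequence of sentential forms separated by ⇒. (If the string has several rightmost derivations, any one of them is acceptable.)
Start with E.
Step 1: the rightmost non-terminal is E; apply E → T:  T
Step 2: the rightmost non-terminal is T; apply T → T * F:  T * F
Step 3: the rightmost non-terminal is F; apply F → ( E ):  T * ( E )
Step 4: the rightmost non-terminal is E; apply E → T:  T * ( T )
Step 5: the rightmost non-terminal is T; apply T → T * F:  T * ( T * F )
Step 6: the rightmost non-terminal is F; apply F → a:  T * ( T * a )
Step 7: the rightmost non-terminal is T; apply T → T * F:  T * ( T * F * a )
Step 8: the rightmost non-terminal is F; apply F → a:  T * ( T * a * a )
Step 9: the rightmost non-terminal is T; apply T → F:  T * ( F * a * a )
Step 10: the rightmost non-terminal is F; apply F → ( E ):  T * ( ( E ) * a * a )
Step 11: the rightmost non-terminal is E; apply E → T:  T * ( ( T ) * a * a )
Step 12: the rightmost non-terminal is T; apply T → F:  T * ( ( F ) * a * a )
Step 13: the rightmost non-terminal is F; apply F → a:  T * ( ( a ) * a * a )
Step 14: the rightmost non-terminal is T; apply T → F:  F * ( ( a ) * a * a )
Step 15: the rightmost non-terminal is F; apply F → ( E ):  ( E ) * ( ( a ) * a * a )
Step 16: the rightmost non-terminal is E; apply E → T:  ( T ) * ( ( a ) * a * a )
Step 17: the rightmost non-terminal is T; apply T → F:  ( F ) * ( ( a ) * a * a )
Step 18: the rightmost non-terminal is F; apply F → a:  ( a ) * ( ( a ) * a * a )

Final answer: E ⇒ T ⇒ T * F ⇒ T * ( E ) ⇒ T * ( T ) ⇒ T * ( T * F ) ⇒ T * ( T * a ) ⇒ T * ( T * F * a ) ⇒ T * ( T * a * a ) ⇒ T * ( F * a * a ) ⇒ T * ( ( E ) * a * a ) ⇒ T * ( ( T ) * a * a ) ⇒ T * ( ( F ) * a * a ) ⇒ T * ( ( a ) * a * a ) ⇒ F * ( ( a ) * a * a ) ⇒ ( E ) * ( ( a ) * a * a ) ⇒ ( T ) * ( ( a ) * a * a ) ⇒ ( F ) * ( ( a ) * a * a ) ⇒ ( a ) * ( ( a ) * a * a )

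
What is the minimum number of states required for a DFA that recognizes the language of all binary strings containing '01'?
Language: binary strings containing '01'
Lower bound (Myhill–Nerode): the prefixes ε, 0, 01 are pairwise distinguishable:
  ε vs 01: suffix ε distinguishes them (ε is rejected, 01 is accepted)
  0 vs 01: suffix ε distinguishes them (0 is rejected, 01 is accepted)
  ε vs 0: suffix 1 distinguishes them (ε·1 = 1 is rejected, 0·1 = 01 is accepted)
So any DFA needs at least 3 states.
Upper bound: a DFA with 3 states exists (one state per class above: 'no progress', 'last symbol 0', and 'seen 01' (accepting sink)).
Minimum states: 3

Final answer: 3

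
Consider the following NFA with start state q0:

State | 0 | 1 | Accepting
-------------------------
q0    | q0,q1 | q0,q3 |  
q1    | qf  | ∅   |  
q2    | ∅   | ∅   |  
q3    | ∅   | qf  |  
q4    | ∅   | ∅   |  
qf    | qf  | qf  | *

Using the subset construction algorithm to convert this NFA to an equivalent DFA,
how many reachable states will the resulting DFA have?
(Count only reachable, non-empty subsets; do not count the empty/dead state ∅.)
Start subset: {q0}
{q0}: on 0 → {q0, q1}, on 1 → {q0, q3}
{q0, q1}: on 0 → {q0, q1, qf}, on 1 → {q0, q3}
{q0, q3}: on 0 → {q0, q1}, on 1 → {q0, q3, qf}
{q0, q1, qf}: on 0 → {q0, q1, qf}, on 1 → {q0, q3, qf}
{q0, q3, qf}: on 0 → {q0, q1, qf}, on 1 → {q0, q3, qf}
Reachable non-empty subsets: {q0}, {q0, q1}, {q0, q3}, {q0, q1, qf}, {q0, q3, qf} — 5 in total.

Final answer: 5 states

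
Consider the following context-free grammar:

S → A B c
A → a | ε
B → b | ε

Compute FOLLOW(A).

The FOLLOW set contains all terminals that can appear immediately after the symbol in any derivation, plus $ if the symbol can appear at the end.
A occurs in S → A B c followed by B c. Add FIRST(B) minus ε = {b}; B is nullable (B → ε), so what follows B can also follow A: the terminal c. FOLLOW(A) = {b, c}.

Final answer: {b, c}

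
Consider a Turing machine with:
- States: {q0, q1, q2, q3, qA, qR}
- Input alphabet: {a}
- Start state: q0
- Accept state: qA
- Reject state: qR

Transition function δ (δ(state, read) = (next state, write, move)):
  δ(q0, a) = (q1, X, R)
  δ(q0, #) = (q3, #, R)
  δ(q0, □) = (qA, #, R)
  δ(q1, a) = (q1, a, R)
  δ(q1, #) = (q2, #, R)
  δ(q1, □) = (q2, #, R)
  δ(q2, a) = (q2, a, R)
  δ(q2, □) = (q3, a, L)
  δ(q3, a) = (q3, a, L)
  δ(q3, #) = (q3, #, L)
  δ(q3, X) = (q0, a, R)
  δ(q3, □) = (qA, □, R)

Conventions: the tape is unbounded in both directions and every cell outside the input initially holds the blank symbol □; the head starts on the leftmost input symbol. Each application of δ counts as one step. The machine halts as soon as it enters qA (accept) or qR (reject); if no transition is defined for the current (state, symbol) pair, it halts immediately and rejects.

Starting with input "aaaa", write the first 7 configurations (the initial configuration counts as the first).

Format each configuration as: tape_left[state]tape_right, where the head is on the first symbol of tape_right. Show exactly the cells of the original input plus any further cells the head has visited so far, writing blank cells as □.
Step 0: [q0]aaaa (head at position 0)
Step 1: δ(q0, a) = (q1, X, R)  ⊢  X[q1]aaa (head at position 1)
Step 2: δ(q1, a) = (q1, a, R)  ⊢  Xa[q1]aa (head at position 2)
Step 3: δ(q1, a) = (q1, a, R)  ⊢  Xaa[q1]a (head at position 3)
Step 4: δ(q1, a) = (q1, a, R)  ⊢  Xaaa[q1]□ (head at position 4)
Step 5: δ(q1, □) = (q2, #, R)  ⊢  Xaaa#[q2]□ (head at position 5)
Step 6: δ(q2, □) = (q3, a, L)  ⊢  Xaaa[q3]#a (head at position 4)

Final answer: [q0]aaaa ⊢ X[q1]aaa ⊢ Xa[q1]aa ⊢ Xaa[q1]a ⊢ Xaaa[q1]□ ⊢ Xaaa#[q2]□ ⊢ Xaaa[q3]#a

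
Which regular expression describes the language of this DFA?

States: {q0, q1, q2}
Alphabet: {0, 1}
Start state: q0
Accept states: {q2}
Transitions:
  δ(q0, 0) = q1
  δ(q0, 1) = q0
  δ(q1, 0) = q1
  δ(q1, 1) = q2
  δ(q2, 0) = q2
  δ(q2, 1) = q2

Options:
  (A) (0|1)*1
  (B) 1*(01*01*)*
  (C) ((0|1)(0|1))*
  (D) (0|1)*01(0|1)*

Testing sample strings against the DFA:
  '001' -> accepted
  '10100' -> accepted
  '0000' -> rejected
  '0101' -> accepted
Checking each option for a counterexample:
  (A) (0|1)*1: '1' is rejected by the DFA but matches the regex → eliminated
  (B) 1*(01*01*)*: ε is rejected by the DFA but matches the regex → eliminated
  (C) ((0|1)(0|1))*: ε is rejected by the DFA but matches the regex → eliminated
  (D) (0|1)*01(0|1)*: agrees with the DFA on all strings of length ≤ 4
Only (D) (0|1)*01(0|1)* is consistent with the DFA.

Final answer: (D) (0|1)*01(0|1)*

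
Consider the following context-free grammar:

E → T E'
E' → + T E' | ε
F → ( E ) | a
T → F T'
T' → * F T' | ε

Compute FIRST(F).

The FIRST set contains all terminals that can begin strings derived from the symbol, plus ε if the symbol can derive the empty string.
FIRST(F): F → ( E ) contributes '(' and F → a contributes 'a', so FIRST(F) = {(, a}. F is not nullable.

Final answer: {(, a}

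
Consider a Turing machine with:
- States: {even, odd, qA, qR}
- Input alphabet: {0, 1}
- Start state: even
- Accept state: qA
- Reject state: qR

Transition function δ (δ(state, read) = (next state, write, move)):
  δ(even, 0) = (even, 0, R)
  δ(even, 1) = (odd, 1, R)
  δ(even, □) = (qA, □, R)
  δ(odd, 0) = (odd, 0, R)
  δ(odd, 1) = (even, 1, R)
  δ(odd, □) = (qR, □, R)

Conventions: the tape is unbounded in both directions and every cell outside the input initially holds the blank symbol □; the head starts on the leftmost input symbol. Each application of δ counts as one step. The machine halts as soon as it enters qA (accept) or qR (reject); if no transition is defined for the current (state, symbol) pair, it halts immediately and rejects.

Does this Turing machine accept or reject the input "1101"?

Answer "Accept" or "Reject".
Step 0: [even]1101 (head at position 0)
Step 1: δ(even, 1) = (odd, 1, R)  ⊢  1[odd]101 (head at position 1)
Step 2: δ(odd, 1) = (even, 1, R)  ⊢  11[even]01 (head at position 2)
Step 3: δ(even, 0) = (even, 0, R)  ⊢  110[even]1 (head at position 3)
Step 4: δ(even, 1) = (odd, 1, R)  ⊢  1101[odd]□ (head at position 4)
Step 5: δ(odd, □) = (qR, □, R)  ⊢  1101□[qR]□ (head at position 5)
The machine is in qR, so it halts and rejects.

Final answer: Reject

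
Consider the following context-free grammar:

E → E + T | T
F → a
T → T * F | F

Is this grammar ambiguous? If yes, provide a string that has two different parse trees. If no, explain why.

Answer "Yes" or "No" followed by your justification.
This is the standard stratified expression grammar: '+' is introduced only by the left-recursive rule E → E + T and '*' only by the left-recursive rule T → T * F, with F → a. For any string, the last '+' must be the one produced at the root E (everything after it is a T containing no '+'), and likewise within each T the last '*' is produced at its root. This fixes the parse tree uniquely (left-associative, '*' binding tighter than '+'), so every string has exactly one parse tree.

Final answer: No - the grammar is unambiguous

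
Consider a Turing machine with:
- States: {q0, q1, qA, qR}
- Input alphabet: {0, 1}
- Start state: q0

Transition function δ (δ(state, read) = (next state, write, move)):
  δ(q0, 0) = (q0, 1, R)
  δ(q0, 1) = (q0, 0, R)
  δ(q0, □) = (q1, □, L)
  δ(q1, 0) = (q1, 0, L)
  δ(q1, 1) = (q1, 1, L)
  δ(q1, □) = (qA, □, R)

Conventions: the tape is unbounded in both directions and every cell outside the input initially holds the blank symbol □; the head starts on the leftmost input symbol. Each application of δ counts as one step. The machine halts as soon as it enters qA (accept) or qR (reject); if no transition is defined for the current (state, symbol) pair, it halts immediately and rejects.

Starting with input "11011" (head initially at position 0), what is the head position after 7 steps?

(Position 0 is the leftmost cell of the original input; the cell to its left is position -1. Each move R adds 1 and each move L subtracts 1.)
Step 0: [q0]11011 (head at position 0)
Step 1: δ(q0, 1) = (q0, 0, R)  ⊢  0[q0]1011 (head at position 1)
Step 2: δ(q0, 1) = (q0, 0, R)  ⊢  00[q0]011 (head at position 2)
Step 3: δ(q0, 0) = (q0, 1, R)  ⊢  001[q0]11 (head at position 3)
Step 4: δ(q0, 1) = (q0, 0, R)  ⊢  0010[q0]1 (head at position 4)
Step 5: δ(q0, 1) = (q0, 0, R)  ⊢  00100[q0]□ (head at position 5)
Step 6: δ(q0, □) = (q1, □, L)  ⊢  0010[q1]0□ (head at position 4)
Step 7: δ(q1, 0) = (q1, 0, L)  ⊢  001[q1]00□ (head at position 3)
Head position after 7 steps: 3

Final answer: Position 3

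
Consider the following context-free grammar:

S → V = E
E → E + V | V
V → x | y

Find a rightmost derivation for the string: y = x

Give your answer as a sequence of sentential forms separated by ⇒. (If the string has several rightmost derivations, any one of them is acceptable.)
Start with S.
Step 1: the rightmost non-terminal is S; apply S → V = E:  V = E
Step 2: the rightmost non-terminal is E; apply E → V:  V = V
Step 3: the rightmost non-terminal is V; apply V → x:  V = x
Step 4: the rightmost non-terminal is V; apply V → y:  y = x

Final answer: S ⇒ V = E ⇒ V = V ⇒ V = x ⇒ y = x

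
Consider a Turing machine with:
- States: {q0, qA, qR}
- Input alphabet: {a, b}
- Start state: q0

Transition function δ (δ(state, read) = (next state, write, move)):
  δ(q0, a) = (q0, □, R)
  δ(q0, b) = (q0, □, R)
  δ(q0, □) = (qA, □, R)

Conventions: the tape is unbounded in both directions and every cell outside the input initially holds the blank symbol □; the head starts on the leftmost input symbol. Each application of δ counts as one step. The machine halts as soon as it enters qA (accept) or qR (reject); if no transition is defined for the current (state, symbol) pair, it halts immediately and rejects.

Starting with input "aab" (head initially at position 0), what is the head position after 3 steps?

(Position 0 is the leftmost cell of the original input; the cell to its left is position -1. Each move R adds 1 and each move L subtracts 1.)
Step 0: [q0]aab (head at position 0)
Step 1: δ(q0, a) = (q0, □, R)  ⊢  □[q0]ab (head at position 1)
Step 2: δ(q0, a) = (q0, □, R)  ⊢  □□[q0]b (head at position 2)
Step 3: δ(q0, b) = (q0, □, R)  ⊢  □□□[q0]□ (head at position 3)
Head position after 3 steps: 3

Final answer: Position 3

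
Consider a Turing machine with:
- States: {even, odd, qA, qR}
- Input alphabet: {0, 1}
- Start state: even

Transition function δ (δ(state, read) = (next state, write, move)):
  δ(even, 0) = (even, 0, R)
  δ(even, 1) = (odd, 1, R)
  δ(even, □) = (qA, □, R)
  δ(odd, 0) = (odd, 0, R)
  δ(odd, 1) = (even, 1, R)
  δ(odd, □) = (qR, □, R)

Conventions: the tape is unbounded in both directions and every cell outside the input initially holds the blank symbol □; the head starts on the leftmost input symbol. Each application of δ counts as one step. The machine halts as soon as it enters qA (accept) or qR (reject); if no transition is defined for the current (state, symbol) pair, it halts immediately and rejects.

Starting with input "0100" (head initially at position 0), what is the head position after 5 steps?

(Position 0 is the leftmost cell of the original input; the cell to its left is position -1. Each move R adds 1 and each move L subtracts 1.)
Step 0: [even]0100 (head at position 0)
Step 1: δ(even, 0) = (even, 0, R)  ⊢  0[even]100 (head at position 1)
Step 2: δ(even, 1) = (odd, 1, R)  ⊢  01[odd]00 (head at position 2)
Step 3: δ(odd, 0) = (odd, 0, R)  ⊢  010[odd]0 (head at position 3)
Step 4: δ(odd, 0) = (odd, 0, R)  ⊢  0100[odd]□ (head at position 4)
Step 5: δ(odd, □) = (qR, □, R)  ⊢  0100□[qR]□ (head at position 5)
Head position after 5 steps: 5

Final answer: Position 5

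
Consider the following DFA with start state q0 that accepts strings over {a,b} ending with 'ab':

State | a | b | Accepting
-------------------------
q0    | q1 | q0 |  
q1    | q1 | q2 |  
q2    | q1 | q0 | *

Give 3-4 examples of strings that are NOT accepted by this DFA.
Any strings that end in a non-accepting state work; for example:
ε: q0; q0 is not accepting → rejected
"b": q0 → q0; q0 is not accepting → rejected
"bb": q0 → q0 → q0; q0 is not accepting → rejected
"abbb": q0 → q1 → q2 → q0 → q0; q0 is not accepting → rejected

Final answer: ε, "b", "bb", "abbb"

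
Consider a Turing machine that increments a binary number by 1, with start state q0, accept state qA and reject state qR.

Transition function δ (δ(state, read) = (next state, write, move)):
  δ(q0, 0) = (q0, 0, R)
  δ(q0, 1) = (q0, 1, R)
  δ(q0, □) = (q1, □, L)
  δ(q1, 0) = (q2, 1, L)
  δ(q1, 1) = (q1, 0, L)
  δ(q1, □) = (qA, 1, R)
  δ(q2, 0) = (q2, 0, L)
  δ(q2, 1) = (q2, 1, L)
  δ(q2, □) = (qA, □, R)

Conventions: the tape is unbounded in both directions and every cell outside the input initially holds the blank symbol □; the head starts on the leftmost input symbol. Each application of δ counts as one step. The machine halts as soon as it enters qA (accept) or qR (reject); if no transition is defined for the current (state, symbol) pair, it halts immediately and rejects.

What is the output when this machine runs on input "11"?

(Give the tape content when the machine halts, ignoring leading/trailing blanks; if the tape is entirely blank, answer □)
Step 0: [q0]11 (head at position 0)
Step 1: δ(q0, 1) = (q0, 1, R)  ⊢  1[q0]1 (head at position 1)
Step 2: δ(q0, 1) = (q0, 1, R)  ⊢  11[q0]□ (head at position 2)
Step 3: δ(q0, □) = (q1, □, L)  ⊢  1[q1]1□ (head at position 1)
Step 4: δ(q1, 1) = (q1, 0, L)  ⊢  [q1]10□ (head at position 0)
Step 5: δ(q1, 1) = (q1, 0, L)  ⊢  [q1]□00□ (head at position -1)
Step 6: δ(q1, □) = (qA, 1, R)  ⊢  1[qA]00□ (head at position 0)
The machine is in qA, so it halts and accepts.
Tape content when halted (ignoring surrounding blanks): 100

Final answer: Output: 100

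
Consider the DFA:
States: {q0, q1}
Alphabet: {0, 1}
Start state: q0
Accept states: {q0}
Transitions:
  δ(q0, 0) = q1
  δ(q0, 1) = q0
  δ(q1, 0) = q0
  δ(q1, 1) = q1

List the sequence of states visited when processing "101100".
Starting at q0
Read '1': q0 -> q0
Read '0': q0 -> q1
Read '1': q1 -> q1
Read '1': q1 -> q1
Read '0': q1 -> q0
Read '0': q0 -> q1

Final answer: q0 -> q0 -> q1 -> q1 -> q1 -> q0 -> q1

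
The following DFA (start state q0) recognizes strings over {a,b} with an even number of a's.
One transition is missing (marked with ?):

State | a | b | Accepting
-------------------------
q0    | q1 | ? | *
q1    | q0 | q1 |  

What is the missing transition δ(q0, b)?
q0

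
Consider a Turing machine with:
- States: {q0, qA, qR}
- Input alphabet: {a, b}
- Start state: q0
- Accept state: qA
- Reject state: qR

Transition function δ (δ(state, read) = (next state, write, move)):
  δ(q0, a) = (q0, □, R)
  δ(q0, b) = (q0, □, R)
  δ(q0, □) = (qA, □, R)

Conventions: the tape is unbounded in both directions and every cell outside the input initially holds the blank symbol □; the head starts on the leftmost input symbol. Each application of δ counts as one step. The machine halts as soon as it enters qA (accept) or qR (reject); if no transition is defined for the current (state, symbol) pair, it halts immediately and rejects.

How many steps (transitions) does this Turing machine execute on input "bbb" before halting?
Step 0: [q0]bbb (head at position 0)
Step 1: δ(q0, b) = (q0, □, R)  ⊢  □[q0]bb (head at position 1)
Step 2: δ(q0, b) = (q0, □, R)  ⊢  □□[q0]b (head at position 2)
Step 3: δ(q0, b) = (q0, □, R)  ⊢  □□□[q0]□ (head at position 3)
Step 4: δ(q0, □) = (qA, □, R)  ⊢  □□□□[qA]□ (head at position 4)
The machine is in qA, so it halts and accepts.
Number of transitions executed: 4.

Final answer: 4 steps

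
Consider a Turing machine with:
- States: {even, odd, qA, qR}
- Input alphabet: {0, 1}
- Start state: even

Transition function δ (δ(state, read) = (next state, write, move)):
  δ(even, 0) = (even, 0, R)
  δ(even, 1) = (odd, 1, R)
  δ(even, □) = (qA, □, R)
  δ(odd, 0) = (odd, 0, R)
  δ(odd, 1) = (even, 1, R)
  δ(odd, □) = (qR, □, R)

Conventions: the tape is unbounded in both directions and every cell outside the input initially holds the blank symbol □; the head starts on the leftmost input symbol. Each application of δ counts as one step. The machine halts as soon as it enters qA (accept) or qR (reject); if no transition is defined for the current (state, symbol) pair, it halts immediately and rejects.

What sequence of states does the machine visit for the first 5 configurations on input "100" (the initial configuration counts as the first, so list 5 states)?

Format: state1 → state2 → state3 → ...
Step 0: [even]100 (head at position 0)
Step 1: δ(even, 1) = (odd, 1, R)  ⊢  1[odd]00 (head at position 1)
Step 2: δ(odd, 0) = (odd, 0, R)  ⊢  10[odd]0 (head at position 2)
Step 3: δ(odd, 0) = (odd, 0, R)  ⊢  100[odd]□ (head at position 3)
Step 4: δ(odd, □) = (qR, □, R)  ⊢  100□[qR]□ (head at position 4)
Reading off the states of these 5 configurations: even → odd → odd → odd → qR

Final answer: even → odd → odd → odd → qR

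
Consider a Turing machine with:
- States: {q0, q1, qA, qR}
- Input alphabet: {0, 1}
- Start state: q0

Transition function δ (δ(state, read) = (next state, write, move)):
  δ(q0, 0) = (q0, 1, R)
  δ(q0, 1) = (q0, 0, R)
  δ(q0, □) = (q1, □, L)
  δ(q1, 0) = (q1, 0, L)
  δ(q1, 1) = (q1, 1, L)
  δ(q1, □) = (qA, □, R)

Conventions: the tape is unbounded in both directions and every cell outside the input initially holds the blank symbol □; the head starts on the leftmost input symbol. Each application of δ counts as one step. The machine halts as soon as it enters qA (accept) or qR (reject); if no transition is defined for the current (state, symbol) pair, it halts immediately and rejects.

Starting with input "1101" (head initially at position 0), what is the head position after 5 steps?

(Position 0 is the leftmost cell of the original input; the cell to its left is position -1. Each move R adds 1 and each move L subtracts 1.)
Step 0: [q0]1101 (head at position 0)
Step 1: δ(q0, 1) = (q0, 0, R)  ⊢  0[q0]101 (head at position 1)
Step 2: δ(q0, 1) = (q0, 0, R)  ⊢  00[q0]01 (head at position 2)
Step 3: δ(q0, 0) = (q0, 1, R)  ⊢  001[q0]1 (head at position 3)
Step 4: δ(q0, 1) = (q0, 0, R)  ⊢  0010[q0]□ (head at position 4)
Step 5: δ(q0, □) = (q1, □, L)  ⊢  001[q1]0□ (head at position 3)
Head position after 5 steps: 3

Final answer: Position 3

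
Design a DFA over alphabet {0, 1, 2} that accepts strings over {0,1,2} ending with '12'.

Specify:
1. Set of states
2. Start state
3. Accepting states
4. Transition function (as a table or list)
One valid DFA (any DFA recognizing the same language is acceptable):
States: {q0, q1, q2}
Start: q0
Accepting: {q2}
Transitions (accepting states marked with *):
State | 0 | 1 | 2 | Accepting
-----------------------------
q0    | q0 | q1 | q0 |  
q1    | q0 | q1 | q2 |  
q2    | q0 | q1 | q0 | *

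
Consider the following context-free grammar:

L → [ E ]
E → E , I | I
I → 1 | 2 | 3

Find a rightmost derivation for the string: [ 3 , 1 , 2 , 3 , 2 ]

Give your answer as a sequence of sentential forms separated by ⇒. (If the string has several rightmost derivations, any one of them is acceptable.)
Start with L.
Step 1: the rightmost non-terminal is L; apply L → [ E ]:  [ E ]
Step 2: the rightmost non-terminal is E; apply E → E , I:  [ E , I ]
Step 3: the rightmost non-terminal is I; apply I → 2:  [ E , 2 ]
Step 4: the rightmost non-terminal is E; apply E → E , I:  [ E , I , 2 ]
Step 5: the rightmost non-terminal is I; apply I → 3:  [ E , 3 , 2 ]
Step 6: the rightmost non-terminal is E; apply E → E , I:  [ E , I , 3 , 2 ]
Step 7: the rightmost non-terminal is I; apply I → 2:  [ E , 2 , 3 , 2 ]
Step 8: the rightmost non-terminal is E; apply E → E , I:  [ E , I , 2 , 3 , 2 ]
Step 9: the rightmost non-terminal is I; apply I → 1:  [ E , 1 , 2 , 3 , 2 ]
Step 10: the rightmost non-terminal is E; apply E → I:  [ I , 1 , 2 , 3 , 2 ]
Step 11: the rightmost non-terminal is I; apply I → 3:  [ 3 , 1 , 2 , 3 , 2 ]

Final answer: L ⇒ [ E ] ⇒ [ E , I ] ⇒ [ E , 2 ] ⇒ [ E , I , 2 ] ⇒ [ E , 3 , 2 ] ⇒ [ E , I , 3 , 2 ] ⇒ [ E , 2 , 3 , 2 ] ⇒ [ E , I , 2 , 3 , 2 ] ⇒ [ E , 1 , 2 , 3 , 2 ] ⇒ [ I , 1 , 2 , 3 , 2 ] ⇒ [ 3 , 1 , 2 , 3 , 2 ]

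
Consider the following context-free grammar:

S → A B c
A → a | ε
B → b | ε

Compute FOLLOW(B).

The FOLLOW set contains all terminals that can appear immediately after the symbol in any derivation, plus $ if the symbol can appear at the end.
B occurs in S → A B c, immediately followed by the terminal c. So FOLLOW(B) = {c}.

Final answer: {c}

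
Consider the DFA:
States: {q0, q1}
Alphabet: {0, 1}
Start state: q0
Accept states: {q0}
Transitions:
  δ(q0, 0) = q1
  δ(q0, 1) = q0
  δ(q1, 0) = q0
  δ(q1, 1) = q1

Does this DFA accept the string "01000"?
Processing string "01000":
  q0 --0--> q1
  q1 --1--> q1
  q1 --0--> q0
  q0 --0--> q1
  q1 --0--> q0
Final state: q0
Accept states: {q0}
q0 is an accept state, so the string is accepted.

Final answer: Yes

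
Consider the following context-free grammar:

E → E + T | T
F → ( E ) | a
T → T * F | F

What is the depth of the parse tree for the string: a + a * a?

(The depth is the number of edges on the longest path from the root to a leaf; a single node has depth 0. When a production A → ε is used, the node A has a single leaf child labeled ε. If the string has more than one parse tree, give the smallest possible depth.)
The grammar is unambiguous; the parse tree of a + a * a is:
E → E + T at the root (depth 0).
  Left E (depth 1) → T (2) → F (3) → a (4).
  Right T (depth 1) → T * F; that T (2) → F (3) → a (4); F (2) → a (3).
The longest root-to-leaf paths have 4 edges.
Depth = 4.

Final answer: 4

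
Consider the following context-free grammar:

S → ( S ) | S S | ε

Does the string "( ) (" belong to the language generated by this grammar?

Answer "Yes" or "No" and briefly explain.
Each production adds parentheses only in matched pairs (S → ( S )) or none at all, so every derived string has equally many '(' and ')'. The string ( ) ( has two '(' and one ')', so it cannot be derived.

Final answer: No - no valid derivation exists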